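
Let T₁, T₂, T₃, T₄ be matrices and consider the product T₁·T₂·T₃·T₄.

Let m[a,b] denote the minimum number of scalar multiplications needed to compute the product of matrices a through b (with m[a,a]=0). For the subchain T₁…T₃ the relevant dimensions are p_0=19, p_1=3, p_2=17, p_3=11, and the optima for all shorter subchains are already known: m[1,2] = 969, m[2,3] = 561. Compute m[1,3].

m[1,3] = min over k∈[1,2] of m[1,k]+m[k+1,3]+p_{0}·p_k·p_{3}.
k=1: 0 + 561 + 19·3·11 = 1188; k=2: 969 + 0 + 19·17·11 = 4522.
Minimum: 1188 at k=1.

1188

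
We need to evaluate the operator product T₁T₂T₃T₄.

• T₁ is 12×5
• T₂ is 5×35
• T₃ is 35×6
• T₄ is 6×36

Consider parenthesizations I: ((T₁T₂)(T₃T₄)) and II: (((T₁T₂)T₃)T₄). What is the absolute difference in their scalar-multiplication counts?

17568

Order I = ((T₁T₂)(T₃T₄)): (T₁T₂): 12×5 by 5×35 → 12×35, cost 12·5·35 = 2100; (T₃T₄): 35×6 by 6×36 → 35×36, cost 35·6·36 = 7560; ((T₁T₂)(T₃T₄)): 12×35 by 35×36 → 12×36, cost 12·35·36 = 15120; cumulative 24780. Total 24780.
Order II = (((T₁T₂)T₃)T₄): (T₁T₂): 12×5 by 5×35 → 12×35, cost 12·5·35 = 2100; ((T₁T₂)T₃): 12×35 by 35×6 → 12×6, cost 12·35·6 = 2520; cumulative 4620; (((T₁T₂)T₃)T₄): 12×6 by 6×36 → 12×36, cost 12·6·36 = 2592; cumulative 7212. Total 7212.
Difference: |24780 − 7212| = 17568.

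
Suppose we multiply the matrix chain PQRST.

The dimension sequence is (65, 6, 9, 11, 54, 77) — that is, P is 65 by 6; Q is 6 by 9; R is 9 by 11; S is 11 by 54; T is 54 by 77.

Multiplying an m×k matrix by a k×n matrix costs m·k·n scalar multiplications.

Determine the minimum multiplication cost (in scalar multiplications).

Adjacent pairs: PQ = 65·6·9 = 3510; QR = 6·9·11 = 594; RS = 9·11·54 = 5346; ST = 11·54·77 = 45738.
Length 3: P..R: k=1: 0+594+65·6·11=4884; k=2: 3510+0+65·9·11=9945 → min 4884 | Q..S: k=2: 0+5346+6·9·54=8262; k=3: 594+0+6·11·54=4158 → min 4158 | R..T: k=3: 0+45738+9·11·77=53361; k=4: 5346+0+9·54·77=42768 → min 42768.
Length 4: P..S: k=1: 0+4158+65·6·54=25218; k=2: 3510+5346+65·9·54=40446; k=3: 4884+0+65·11·54=43494 → min 25218 | Q..T: k=2: 0+42768+6·9·77=46926; k=3: 594+45738+6·11·77=51414; k=4: 4158+0+6·54·77=29106 → min 29106.
Length 5: P..T: k=1: 0+29106+65·6·77=59136; k=2: 3510+42768+65·9·77=91323; k=3: 4884+45738+65·11·77=105677; k=4: 25218+0+65·54·77=295488 → min 59136.
Optimal order: (P(((QR)S)T)) with cost 59136.

59136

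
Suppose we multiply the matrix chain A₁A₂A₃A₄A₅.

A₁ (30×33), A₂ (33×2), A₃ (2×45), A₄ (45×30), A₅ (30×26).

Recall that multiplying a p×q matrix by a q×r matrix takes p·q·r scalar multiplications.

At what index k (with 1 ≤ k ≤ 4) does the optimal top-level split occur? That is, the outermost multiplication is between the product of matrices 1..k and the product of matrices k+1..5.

Adjacent pairs: A₁A₂ = 30·33·2 = 1980; A₂A₃ = 33·2·45 = 2970; A₃A₄ = 2·45·30 = 2700; A₄A₅ = 45·30·26 = 35100.
Length 3: A₁..A₃: k=1: 0+2970+30·33·45=47520; k=2: 1980+0+30·2·45=4680 → min 4680 | A₂..A₄: k=2: 0+2700+33·2·30=4680; k=3: 2970+0+33·45·30=47520 → min 4680 | A₃..A₅: k=3: 0+35100+2·45·26=37440; k=4: 2700+0+2·30·26=4260 → min 4260.
Length 4: A₁..A₄: k=1: 0+4680+30·33·30=34380; k=2: 1980+2700+30·2·30=6480; k=3: 4680+0+30·45·30=45180 → min 6480 | A₂..A₅: k=2: 0+4260+33·2·26=5976; k=3: 2970+35100+33·45·26=76680; k=4: 4680+0+33·30·26=30420 → min 5976.
Top-level splits: k=1: (A₁..A₁)·(A₂..A₅) → 0+5976+30·33·26 = 31716; k=2: (A₁..A₂)·(A₃..A₅) → 1980+4260+30·2·26 = 7800; k=3: (A₁..A₃)·(A₄..A₅) → 4680+35100+30·45·26 = 74880; k=4: (A₁..A₄)·(A₅..A₅) → 6480+0+30·30·26 = 29880.
Best split is after A₂, i.e. k = 2.

2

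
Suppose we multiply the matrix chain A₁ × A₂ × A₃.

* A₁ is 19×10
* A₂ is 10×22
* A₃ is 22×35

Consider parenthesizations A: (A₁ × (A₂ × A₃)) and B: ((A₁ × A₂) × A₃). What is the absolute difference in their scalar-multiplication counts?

Order A = (A₁ × (A₂ × A₃)): (A₂ × A₃): 10×22 by 22×35 → 10×35, cost 10·22·35 = 7700; (A₁ × (A₂ × A₃)): 19×10 by 10×35 → 19×35, cost 19·10·35 = 6650; cumulative 14350. Total 14350.
Order B = ((A₁ × A₂) × A₃): (A₁ × A₂): 19×10 by 10×22 → 19×22, cost 19·10·22 = 4180; ((A₁ × A₂) × A₃): 19×22 by 22×35 → 19×35, cost 19·22·35 = 14630; cumulative 18810. Total 18810.
Difference: |14350 − 18810| = 4460.

4460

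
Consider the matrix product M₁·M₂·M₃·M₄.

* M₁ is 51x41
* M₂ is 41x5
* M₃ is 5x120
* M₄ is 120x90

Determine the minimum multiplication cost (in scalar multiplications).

Adjacent pairs: M₁M₂ = 51·41·5 = 10455; M₂M₃ = 41·5·120 = 24600; M₃M₄ = 5·120·90 = 54000.
Length 3: M₁..M₃: k=1: 0+24600+51·41·120=275520; k=2: 10455+0+51·5·120=41055 → min 41055 | M₂..M₄: k=2: 0+54000+41·5·90=72450; k=3: 24600+0+41·120·90=467400 → min 72450.
Length 4: M₁..M₄: k=1: 0+72450+51·41·90=260640; k=2: 10455+54000+51·5·90=87405; k=3: 41055+0+51·120·90=591855 → min 87405.
Optimal order: ((M₁·M₂)·(M₃·M₄)) with cost 87405.

87405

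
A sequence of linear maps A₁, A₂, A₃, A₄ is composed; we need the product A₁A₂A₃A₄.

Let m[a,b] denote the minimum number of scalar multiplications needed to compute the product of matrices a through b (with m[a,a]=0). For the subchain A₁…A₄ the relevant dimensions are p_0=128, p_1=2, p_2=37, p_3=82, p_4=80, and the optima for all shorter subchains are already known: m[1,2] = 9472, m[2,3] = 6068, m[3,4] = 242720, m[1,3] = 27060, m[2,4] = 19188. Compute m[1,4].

m[1,4] = min over k∈[1,3] of m[1,k]+m[k+1,4]+p_{0}·p_k·p_{4}.
k=1: 0 + 19188 + 128·2·80 = 39668; k=2: 9472 + 242720 + 128·37·80 = 631072; k=3: 27060 + 0 + 128·82·80 = 866740.
Minimum: 39668 at k=1.

39668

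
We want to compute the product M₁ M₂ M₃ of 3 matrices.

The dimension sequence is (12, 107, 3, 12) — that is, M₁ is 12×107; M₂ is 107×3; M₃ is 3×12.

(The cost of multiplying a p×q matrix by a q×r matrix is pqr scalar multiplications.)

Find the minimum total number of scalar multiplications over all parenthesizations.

Order (M₁ (M₂ M₃)): (M₂ M₃): 107×3 by 3×12 → 107×12, cost 107·3·12 = 3852; (M₁ (M₂ M₃)): 12×107 by 107×12 → 12×12, cost 12·107·12 = 15408; cumulative 19260. Total 19260.
Order ((M₁ M₂) M₃): (M₁ M₂): 12×107 by 107×3 → 12×3, cost 12·107·3 = 3852; ((M₁ M₂) M₃): 12×3 by 3×12 → 12×12, cost 12·3·12 = 432; cumulative 4284. Total 4284.
Minimum: 4284.

4284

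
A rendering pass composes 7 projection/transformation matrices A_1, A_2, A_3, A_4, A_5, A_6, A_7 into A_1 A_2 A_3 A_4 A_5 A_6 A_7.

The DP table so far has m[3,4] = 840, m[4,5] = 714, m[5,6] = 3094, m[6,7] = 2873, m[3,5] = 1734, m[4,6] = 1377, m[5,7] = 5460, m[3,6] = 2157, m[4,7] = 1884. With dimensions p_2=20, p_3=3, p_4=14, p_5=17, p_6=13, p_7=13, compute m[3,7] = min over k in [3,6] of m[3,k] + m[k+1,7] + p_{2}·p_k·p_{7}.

m[3,7] = min over k∈[3,6] of m[3,k]+m[k+1,7]+p_{2}·p_k·p_{7}.
k=3: 0 + 1884 + 20·3·13 = 2664; k=4: 840 + 5460 + 20·14·13 = 9940; k=5: 1734 + 2873 + 20·17·13 = 9027; k=6: 2157 + 0 + 20·13·13 = 5537.
Minimum: 2664 at k=3.

2664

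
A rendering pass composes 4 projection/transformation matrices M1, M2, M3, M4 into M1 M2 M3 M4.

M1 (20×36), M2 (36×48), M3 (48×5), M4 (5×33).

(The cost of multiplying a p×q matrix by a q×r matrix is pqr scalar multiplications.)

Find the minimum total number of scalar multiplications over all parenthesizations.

Adjacent pairs: M1M2 = 20·36·48 = 34560; M2M3 = 36·48·5 = 8640; M3M4 = 48·5·33 = 7920.
Length 3: M1..M3: k=1: 0+8640+20·36·5=12240; k=2: 34560+0+20·48·5=39360 → min 12240 | M2..M4: k=2: 0+7920+36·48·33=64944; k=3: 8640+0+36·5·33=14580 → min 14580.
Length 4: M1..M4: k=1: 0+14580+20·36·33=38340; k=2: 34560+7920+20·48·33=74160; k=3: 12240+0+20·5·33=15540 → min 15540.
Optimal order: ((M1 (M2 M3)) M4) with cost 15540.

15540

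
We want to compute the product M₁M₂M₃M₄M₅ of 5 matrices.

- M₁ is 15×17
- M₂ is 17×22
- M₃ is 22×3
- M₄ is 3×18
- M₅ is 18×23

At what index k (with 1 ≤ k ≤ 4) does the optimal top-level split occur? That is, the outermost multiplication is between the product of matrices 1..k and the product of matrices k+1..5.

3

Adjacent pairs: M₁M₂ = 15·17·22 = 5610; M₂M₃ = 17·22·3 = 1122; M₃M₄ = 22·3·18 = 1188; M₄M₅ = 3·18·23 = 1242.
Length 3: M₁..M₃: k=1: 0+1122+15·17·3=1887; k=2: 5610+0+15·22·3=6600 → min 1887 | M₂..M₄: k=2: 0+1188+17·22·18=7920; k=3: 1122+0+17·3·18=2040 → min 2040 | M₃..M₅: k=3: 0+1242+22·3·23=2760; k=4: 1188+0+22·18·23=10296 → min 2760.
Length 4: M₁..M₄: k=1: 0+2040+15·17·18=6630; k=2: 5610+1188+15·22·18=12738; k=3: 1887+0+15·3·18=2697 → min 2697 | M₂..M₅: k=2: 0+2760+17·22·23=11362; k=3: 1122+1242+17·3·23=3537; k=4: 2040+0+17·18·23=9078 → min 3537.
Top-level splits: k=1: (M₁..M₁)·(M₂..M₅) → 0+3537+15·17·23 = 9402; k=2: (M₁..M₂)·(M₃..M₅) → 5610+2760+15·22·23 = 15960; k=3: (M₁..M₃)·(M₄..M₅) → 1887+1242+15·3·23 = 4164; k=4: (M₁..M₄)·(M₅..M₅) → 2697+0+15·18·23 = 8907.
Best split is after M₃, i.e. k = 3.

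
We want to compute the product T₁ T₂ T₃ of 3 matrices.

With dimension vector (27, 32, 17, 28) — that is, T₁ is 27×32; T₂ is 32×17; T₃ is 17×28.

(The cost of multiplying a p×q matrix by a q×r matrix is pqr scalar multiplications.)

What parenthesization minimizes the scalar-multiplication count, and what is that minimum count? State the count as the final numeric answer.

27540

(T₁ (T₂ T₃)): cost 39424.
((T₁ T₂) T₃): cost 27540.
Optimal: ((T₁ T₂) T₃) with cost 27540.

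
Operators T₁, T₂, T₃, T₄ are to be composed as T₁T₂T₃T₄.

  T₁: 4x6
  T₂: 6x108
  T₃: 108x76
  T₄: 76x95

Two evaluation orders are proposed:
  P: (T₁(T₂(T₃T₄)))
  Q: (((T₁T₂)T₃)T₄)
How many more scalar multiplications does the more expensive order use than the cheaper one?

Order P = (T₁(T₂(T₃T₄))): (T₃T₄): 108×76 by 76×95 → 108×95, cost 108·76·95 = 779760; (T₂(T₃T₄)): 6×108 by 108×95 → 6×95, cost 6·108·95 = 61560; cumulative 841320; (T₁(T₂(T₃T₄))): 4×6 by 6×95 → 4×95, cost 4·6·95 = 2280; cumulative 843600. Total 843600.
Order Q = (((T₁T₂)T₃)T₄): (T₁T₂): 4×6 by 6×108 → 4×108, cost 4·6·108 = 2592; ((T₁T₂)T₃): 4×108 by 108×76 → 4×76, cost 4·108·76 = 32832; cumulative 35424; (((T₁T₂)T₃)T₄): 4×76 by 76×95 → 4×95, cost 4·76·95 = 28880; cumulative 64304. Total 64304.
Difference: |843600 − 64304| = 779296.

779296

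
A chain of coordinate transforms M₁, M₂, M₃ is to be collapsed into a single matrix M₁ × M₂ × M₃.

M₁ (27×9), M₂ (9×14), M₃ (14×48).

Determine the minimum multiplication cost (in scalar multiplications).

Order (M₁ × (M₂ × M₃)): (M₂ × M₃): 9×14 by 14×48 → 9×48, cost 9·14·48 = 6048; (M₁ × (M₂ × M₃)): 27×9 by 9×48 → 27×48, cost 27·9·48 = 11664; cumulative 17712. Total 17712.
Order ((M₁ × M₂) × M₃): (M₁ × M₂): 27×9 by 9×14 → 27×14, cost 27·9·14 = 3402; ((M₁ × M₂) × M₃): 27×14 by 14×48 → 27×48, cost 27·14·48 = 18144; cumulative 21546. Total 21546.
Minimum: 17712.

17712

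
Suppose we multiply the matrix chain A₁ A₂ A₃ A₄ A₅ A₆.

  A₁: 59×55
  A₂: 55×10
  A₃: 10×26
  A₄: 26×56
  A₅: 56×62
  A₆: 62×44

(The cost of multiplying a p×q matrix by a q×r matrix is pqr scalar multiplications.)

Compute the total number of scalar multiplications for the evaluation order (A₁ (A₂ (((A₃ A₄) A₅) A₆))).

(A₃ A₄): 10×26 by 26×56 → 10×56, cost 10·26·56 = 14560
((A₃ A₄) A₅): 10×56 by 56×62 → 10×62, cost 10·56·62 = 34720; cumulative 49280
(((A₃ A₄) A₅) A₆): 10×62 by 62×44 → 10×44, cost 10·62·44 = 27280; cumulative 76560
(A₂ (((A₃ A₄) A₅) A₆)): 55×10 by 10×44 → 55×44, cost 55·10·44 = 24200; cumulative 100760
(A₁ (A₂ (((A₃ A₄) A₅) A₆))): 59×55 by 55×44 → 59×44, cost 59·55·44 = 142780; cumulative 243540
Total: 243540 scalar multiplications.

243540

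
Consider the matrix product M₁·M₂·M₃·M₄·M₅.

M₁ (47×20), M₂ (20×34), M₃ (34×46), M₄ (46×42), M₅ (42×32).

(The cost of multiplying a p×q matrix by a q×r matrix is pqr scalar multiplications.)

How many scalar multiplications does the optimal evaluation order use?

Adjacent pairs: M₁M₂ = 47·20·34 = 31960; M₂M₃ = 20·34·46 = 31280; M₃M₄ = 34·46·42 = 65688; M₄M₅ = 46·42·32 = 61824.
Length 3: M₁..M₃: k=1: 0+31280+47·20·46=74520; k=2: 31960+0+47·34·46=105468 → min 74520 | M₂..M₄: k=2: 0+65688+20·34·42=94248; k=3: 31280+0+20·46·42=69920 → min 69920 | M₃..M₅: k=3: 0+61824+34·46·32=111872; k=4: 65688+0+34·42·32=111384 → min 111384.
Length 4: M₁..M₄: k=1: 0+69920+47·20·42=109400; k=2: 31960+65688+47·34·42=164764; k=3: 74520+0+47·46·42=165324 → min 109400 | M₂..M₅: k=2: 0+111384+20·34·32=133144; k=3: 31280+61824+20·46·32=122544; k=4: 69920+0+20·42·32=96800 → min 96800.
Length 5: M₁..M₅: k=1: 0+96800+47·20·32=126880; k=2: 31960+111384+47·34·32=194480; k=3: 74520+61824+47·46·32=205528; k=4: 109400+0+47·42·32=172568 → min 126880.
Optimal order: (M₁·(((M₂·M₃)·M₄)·M₅)) with cost 126880.

126880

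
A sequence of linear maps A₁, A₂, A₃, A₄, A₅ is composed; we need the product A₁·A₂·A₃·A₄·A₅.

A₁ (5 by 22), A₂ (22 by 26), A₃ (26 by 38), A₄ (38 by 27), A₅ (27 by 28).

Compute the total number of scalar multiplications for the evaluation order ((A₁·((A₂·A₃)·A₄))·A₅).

51058

(A₂·A₃): 22×26 by 26×38 → 22×38, cost 22·26·38 = 21736
((A₂·A₃)·A₄): 22×38 by 38×27 → 22×27, cost 22·38·27 = 22572; cumulative 44308
(A₁·((A₂·A₃)·A₄)): 5×22 by 22×27 → 5×27, cost 5·22·27 = 2970; cumulative 47278
((A₁·((A₂·A₃)·A₄))·A₅): 5×27 by 27×28 → 5×28, cost 5·27·28 = 3780; cumulative 51058
Total: 51058 scalar multiplications.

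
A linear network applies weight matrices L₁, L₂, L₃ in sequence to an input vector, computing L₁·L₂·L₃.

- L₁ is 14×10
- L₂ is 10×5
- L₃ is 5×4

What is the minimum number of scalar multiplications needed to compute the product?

760

Order (L₁·(L₂·L₃)): (L₂·L₃): 10×5 by 5×4 → 10×4, cost 10·5·4 = 200; (L₁·(L₂·L₃)): 14×10 by 10×4 → 14×4, cost 14·10·4 = 560; cumulative 760. Total 760.
Order ((L₁·L₂)·L₃): (L₁·L₂): 14×10 by 10×5 → 14×5, cost 14·10·5 = 700; ((L₁·L₂)·L₃): 14×5 by 5×4 → 14×4, cost 14·5·4 = 280; cumulative 980. Total 980.
Minimum: 760.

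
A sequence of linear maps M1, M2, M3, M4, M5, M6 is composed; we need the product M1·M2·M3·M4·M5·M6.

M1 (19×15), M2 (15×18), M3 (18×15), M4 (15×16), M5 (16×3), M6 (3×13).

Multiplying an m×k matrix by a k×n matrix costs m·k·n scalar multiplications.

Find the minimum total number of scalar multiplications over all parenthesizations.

3936

Adjacent pairs: M1M2 = 19·15·18 = 5130; M2M3 = 15·18·15 = 4050; M3M4 = 18·15·16 = 4320; M4M5 = 15·16·3 = 720; M5M6 = 16·3·13 = 624.
Length 3: M1..M3: k=1: 0+4050+19·15·15=8325; k=2: 5130+0+19·18·15=10260 → min 8325 | M2..M4: k=2: 0+4320+15·18·16=8640; k=3: 4050+0+15·15·16=7650 → min 7650 | M3..M5: k=3: 0+720+18·15·3=1530; k=4: 4320+0+18·16·3=5184 → min 1530 | M4..M6: k=4: 0+624+15·16·13=3744; k=5: 720+0+15·3·13=1305 → min 1305.
Length 4: M1..M4: k=1: 0+7650+19·15·16=12210; k=2: 5130+4320+19·18·16=14922; k=3: 8325+0+19·15·16=12885 → min 12210 | M2..M5: k=2: 0+1530+15·18·3=2340; k=3: 4050+720+15·15·3=5445; k=4: 7650+0+15·16·3=8370 → min 2340 | M3..M6: k=3: 0+1305+18·15·13=4815; k=4: 4320+624+18·16·13=8688; k=5: 1530+0+18·3·13=2232 → min 2232.
Length 5: M1..M5: k=1: 0+2340+19·15·3=3195; k=2: 5130+1530+19·18·3=7686; k=3: 8325+720+19·15·3=9900; k=4: 12210+0+19·16·3=13122 → min 3195 | M2..M6: k=2: 0+2232+15·18·13=5742; k=3: 4050+1305+15·15·13=8280; k=4: 7650+624+15·16·13=11394; k=5: 2340+0+15·3·13=2925 → min 2925.
Length 6: M1..M6: k=1: 0+2925+19·15·13=6630; k=2: 5130+2232+19·18·13=11808; k=3: 8325+1305+19·15·13=13335; k=4: 12210+624+19·16·13=16786; k=5: 3195+0+19·3·13=3936 → min 3936.
Optimal order: ((M1·(M2·(M3·(M4·M5))))·M6) with cost 3936.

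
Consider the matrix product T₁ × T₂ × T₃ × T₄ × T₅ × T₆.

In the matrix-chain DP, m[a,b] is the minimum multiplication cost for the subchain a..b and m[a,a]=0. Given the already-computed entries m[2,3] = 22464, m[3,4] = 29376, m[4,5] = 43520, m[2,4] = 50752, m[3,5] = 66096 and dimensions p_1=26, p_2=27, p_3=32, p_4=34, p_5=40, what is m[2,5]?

86112

m[2,5] = min over k∈[2,4] of m[2,k]+m[k+1,5]+p_{1}·p_k·p_{5}.
k=2: 0 + 66096 + 26·27·40 = 94176; k=3: 22464 + 43520 + 26·32·40 = 99264; k=4: 50752 + 0 + 26·34·40 = 86112.
Minimum: 86112 at k=4.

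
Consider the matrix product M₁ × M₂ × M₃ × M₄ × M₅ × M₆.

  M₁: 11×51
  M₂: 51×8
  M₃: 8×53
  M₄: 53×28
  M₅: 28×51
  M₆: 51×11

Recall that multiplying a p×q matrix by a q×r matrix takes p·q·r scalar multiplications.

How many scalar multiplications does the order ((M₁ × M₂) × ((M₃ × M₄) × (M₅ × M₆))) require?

35500

(M₁ × M₂): 11×51 by 51×8 → 11×8, cost 11·51·8 = 4488
(M₃ × M₄): 8×53 by 53×28 → 8×28, cost 8·53·28 = 11872
(M₅ × M₆): 28×51 by 51×11 → 28×11, cost 28·51·11 = 15708
((M₃ × M₄) × (M₅ × M₆)): 8×28 by 28×11 → 8×11, cost 8·28·11 = 2464; cumulative 30044
((M₁ × M₂) × ((M₃ × M₄) × (M₅ × M₆))): 11×8 by 8×11 → 11×11, cost 11·8·11 = 968; cumulative 35500
Total: 35500 scalar multiplications.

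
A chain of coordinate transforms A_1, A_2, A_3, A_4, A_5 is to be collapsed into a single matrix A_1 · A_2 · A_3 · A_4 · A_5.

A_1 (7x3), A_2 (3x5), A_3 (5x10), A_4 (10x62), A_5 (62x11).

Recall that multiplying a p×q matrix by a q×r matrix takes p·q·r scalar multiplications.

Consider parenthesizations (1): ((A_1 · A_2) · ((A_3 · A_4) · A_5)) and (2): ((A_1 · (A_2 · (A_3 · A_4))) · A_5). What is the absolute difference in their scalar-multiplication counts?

Order (1) = ((A_1 · A_2) · ((A_3 · A_4) · A_5)): (A_1 · A_2): 7×3 by 3×5 → 7×5, cost 7·3·5 = 105; (A_3 · A_4): 5×10 by 10×62 → 5×62, cost 5·10·62 = 3100; ((A_3 · A_4) · A_5): 5×62 by 62×11 → 5×11, cost 5·62·11 = 3410; cumulative 6510; ((A_1 · A_2) · ((A_3 · A_4) · A_5)): 7×5 by 5×11 → 7×11, cost 7·5·11 = 385; cumulative 7000. Total 7000.
Order (2) = ((A_1 · (A_2 · (A_3 · A_4))) · A_5): (A_3 · A_4): 5×10 by 10×62 → 5×62, cost 5·10·62 = 3100; (A_2 · (A_3 · A_4)): 3×5 by 5×62 → 3×62, cost 3·5·62 = 930; cumulative 4030; (A_1 · (A_2 · (A_3 · A_4))): 7×3 by 3×62 → 7×62, cost 7·3·62 = 1302; cumulative 5332; ((A_1 · (A_2 · (A_3 · A_4))) · A_5): 7×62 by 62×11 → 7×11, cost 7·62·11 = 4774; cumulative 10106. Total 10106.
Difference: |7000 − 10106| = 3106.

3106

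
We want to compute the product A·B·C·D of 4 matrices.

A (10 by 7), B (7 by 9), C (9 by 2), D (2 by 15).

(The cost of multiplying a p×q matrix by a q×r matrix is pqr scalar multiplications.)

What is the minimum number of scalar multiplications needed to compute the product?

Adjacent pairs: AB = 10·7·9 = 630; BC = 7·9·2 = 126; CD = 9·2·15 = 270.
Length 3: A..C: k=1: 0+126+10·7·2=266; k=2: 630+0+10·9·2=810 → min 266 | B..D: k=2: 0+270+7·9·15=1215; k=3: 126+0+7·2·15=336 → min 336.
Length 4: A..D: k=1: 0+336+10·7·15=1386; k=2: 630+270+10·9·15=2250; k=3: 266+0+10·2·15=566 → min 566.
Optimal order: ((A·(B·C))·D) with cost 566.

566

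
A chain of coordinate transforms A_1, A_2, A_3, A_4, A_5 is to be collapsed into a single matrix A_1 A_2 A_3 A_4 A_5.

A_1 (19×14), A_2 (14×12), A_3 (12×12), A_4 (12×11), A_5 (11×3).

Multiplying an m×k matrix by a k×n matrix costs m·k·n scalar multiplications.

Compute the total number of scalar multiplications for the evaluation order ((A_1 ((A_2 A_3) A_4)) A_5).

(A_2 A_3): 14×12 by 12×12 → 14×12, cost 14·12·12 = 2016
((A_2 A_3) A_4): 14×12 by 12×11 → 14×11, cost 14·12·11 = 1848; cumulative 3864
(A_1 ((A_2 A_3) A_4)): 19×14 by 14×11 → 19×11, cost 19·14·11 = 2926; cumulative 6790
((A_1 ((A_2 A_3) A_4)) A_5): 19×11 by 11×3 → 19×3, cost 19·11·3 = 627; cumulative 7417
Total: 7417 scalar multiplications.

7417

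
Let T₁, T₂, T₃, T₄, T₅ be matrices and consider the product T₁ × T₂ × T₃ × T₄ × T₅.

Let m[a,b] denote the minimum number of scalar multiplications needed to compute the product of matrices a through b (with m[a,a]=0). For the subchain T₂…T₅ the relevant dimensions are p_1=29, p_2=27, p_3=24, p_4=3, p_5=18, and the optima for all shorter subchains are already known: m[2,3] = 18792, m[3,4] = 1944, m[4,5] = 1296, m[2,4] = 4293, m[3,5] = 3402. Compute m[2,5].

m[2,5] = min over k∈[2,4] of m[2,k]+m[k+1,5]+p_{1}·p_k·p_{5}.
k=2: 0 + 3402 + 29·27·18 = 17496; k=3: 18792 + 1296 + 29·24·18 = 32616; k=4: 4293 + 0 + 29·3·18 = 5859.
Minimum: 5859 at k=4.

5859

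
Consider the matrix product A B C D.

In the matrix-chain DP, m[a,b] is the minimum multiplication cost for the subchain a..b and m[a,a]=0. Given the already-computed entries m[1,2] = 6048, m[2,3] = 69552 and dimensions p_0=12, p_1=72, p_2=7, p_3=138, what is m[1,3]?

m[1,3] = min over k∈[1,2] of m[1,k]+m[k+1,3]+p_{0}·p_k·p_{3}.
k=1: 0 + 69552 + 12·72·138 = 188784; k=2: 6048 + 0 + 12·7·138 = 17640.
Minimum: 17640 at k=2.

17640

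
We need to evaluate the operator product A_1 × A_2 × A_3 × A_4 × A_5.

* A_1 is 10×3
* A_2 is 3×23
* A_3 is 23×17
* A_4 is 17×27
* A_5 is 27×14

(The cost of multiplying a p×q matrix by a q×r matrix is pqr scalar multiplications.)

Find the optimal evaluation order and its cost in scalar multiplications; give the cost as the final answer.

Adjacent pairs: A_1A_2 = 10·3·23 = 690; A_2A_3 = 3·23·17 = 1173; A_3A_4 = 23·17·27 = 10557; A_4A_5 = 17·27·14 = 6426.
Length 3: A_1..A_3: k=1: 0+1173+10·3·17=1683; k=2: 690+0+10·23·17=4600 → min 1683 | A_2..A_4: k=2: 0+10557+3·23·27=12420; k=3: 1173+0+3·17·27=2550 → min 2550 | A_3..A_5: k=3: 0+6426+23·17·14=11900; k=4: 10557+0+23·27·14=19251 → min 11900.
Length 4: A_1..A_4: k=1: 0+2550+10·3·27=3360; k=2: 690+10557+10·23·27=17457; k=3: 1683+0+10·17·27=6273 → min 3360 | A_2..A_5: k=2: 0+11900+3·23·14=12866; k=3: 1173+6426+3·17·14=8313; k=4: 2550+0+3·27·14=3684 → min 3684.
Length 5: A_1..A_5: k=1: 0+3684+10·3·14=4104; k=2: 690+11900+10·23·14=15810; k=3: 1683+6426+10·17·14=10489; k=4: 3360+0+10·27·14=7140 → min 4104.
Optimal parenthesization: (A_1 × (((A_2 × A_3) × A_4) × A_5)) with cost 4104.

4104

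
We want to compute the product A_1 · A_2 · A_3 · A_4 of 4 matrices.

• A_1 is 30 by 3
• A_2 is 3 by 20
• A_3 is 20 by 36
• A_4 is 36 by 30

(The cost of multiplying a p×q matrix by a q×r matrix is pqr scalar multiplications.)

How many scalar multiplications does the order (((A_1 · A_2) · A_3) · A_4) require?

55800

(A_1 · A_2): 30×3 by 3×20 → 30×20, cost 30·3·20 = 1800
((A_1 · A_2) · A_3): 30×20 by 20×36 → 30×36, cost 30·20·36 = 21600; cumulative 23400
(((A_1 · A_2) · A_3) · A_4): 30×36 by 36×30 → 30×30, cost 30·36·30 = 32400; cumulative 55800
Total: 55800 scalar multiplications.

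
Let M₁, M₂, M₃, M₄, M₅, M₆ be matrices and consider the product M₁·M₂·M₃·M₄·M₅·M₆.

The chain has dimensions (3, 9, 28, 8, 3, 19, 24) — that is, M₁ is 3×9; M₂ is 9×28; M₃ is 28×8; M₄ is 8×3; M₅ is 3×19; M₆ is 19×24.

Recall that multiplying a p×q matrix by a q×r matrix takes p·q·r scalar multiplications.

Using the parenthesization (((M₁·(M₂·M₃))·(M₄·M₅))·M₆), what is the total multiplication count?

4512

(M₂·M₃): 9×28 by 28×8 → 9×8, cost 9·28·8 = 2016
(M₁·(M₂·M₃)): 3×9 by 9×8 → 3×8, cost 3·9·8 = 216; cumulative 2232
(M₄·M₅): 8×3 by 3×19 → 8×19, cost 8·3·19 = 456
((M₁·(M₂·M₃))·(M₄·M₅)): 3×8 by 8×19 → 3×19, cost 3·8·19 = 456; cumulative 3144
(((M₁·(M₂·M₃))·(M₄·M₅))·M₆): 3×19 by 19×24 → 3×24, cost 3·19·24 = 1368; cumulative 4512
Total: 4512 scalar multiplications.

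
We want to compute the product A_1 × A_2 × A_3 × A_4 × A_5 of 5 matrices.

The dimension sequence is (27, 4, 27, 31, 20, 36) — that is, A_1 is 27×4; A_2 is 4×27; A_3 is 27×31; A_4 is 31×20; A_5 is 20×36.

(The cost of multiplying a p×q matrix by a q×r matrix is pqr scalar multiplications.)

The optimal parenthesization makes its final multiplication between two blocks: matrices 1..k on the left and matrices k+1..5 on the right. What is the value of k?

Adjacent pairs: A_1A_2 = 27·4·27 = 2916; A_2A_3 = 4·27·31 = 3348; A_3A_4 = 27·31·20 = 16740; A_4A_5 = 31·20·36 = 22320.
Length 3: A_1..A_3: k=1: 0+3348+27·4·31=6696; k=2: 2916+0+27·27·31=25515 → min 6696 | A_2..A_4: k=2: 0+16740+4·27·20=18900; k=3: 3348+0+4·31·20=5828 → min 5828 | A_3..A_5: k=3: 0+22320+27·31·36=52452; k=4: 16740+0+27·20·36=36180 → min 36180.
Length 4: A_1..A_4: k=1: 0+5828+27·4·20=7988; k=2: 2916+16740+27·27·20=34236; k=3: 6696+0+27·31·20=23436 → min 7988 | A_2..A_5: k=2: 0+36180+4·27·36=40068; k=3: 3348+22320+4·31·36=30132; k=4: 5828+0+4·20·36=8708 → min 8708.
Top-level splits: k=1: (A_1..A_1)·(A_2..A_5) → 0+8708+27·4·36 = 12596; k=2: (A_1..A_2)·(A_3..A_5) → 2916+36180+27·27·36 = 65340; k=3: (A_1..A_3)·(A_4..A_5) → 6696+22320+27·31·36 = 59148; k=4: (A_1..A_4)·(A_5..A_5) → 7988+0+27·20·36 = 27428.
Best split is after A_1, i.e. k = 1.

1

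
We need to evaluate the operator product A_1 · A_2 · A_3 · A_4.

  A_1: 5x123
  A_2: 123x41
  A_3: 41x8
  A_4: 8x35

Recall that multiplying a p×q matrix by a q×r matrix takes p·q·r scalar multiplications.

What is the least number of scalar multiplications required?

28255

Adjacent pairs: A_1A_2 = 5·123·41 = 25215; A_2A_3 = 123·41·8 = 40344; A_3A_4 = 41·8·35 = 11480.
Length 3: A_1..A_3: k=1: 0+40344+5·123·8=45264; k=2: 25215+0+5·41·8=26855 → min 26855 | A_2..A_4: k=2: 0+11480+123·41·35=187985; k=3: 40344+0+123·8·35=74784 → min 74784.
Length 4: A_1..A_4: k=1: 0+74784+5·123·35=96309; k=2: 25215+11480+5·41·35=43870; k=3: 26855+0+5·8·35=28255 → min 28255.
Optimal order: (((A_1 · A_2) · A_3) · A_4) with cost 28255.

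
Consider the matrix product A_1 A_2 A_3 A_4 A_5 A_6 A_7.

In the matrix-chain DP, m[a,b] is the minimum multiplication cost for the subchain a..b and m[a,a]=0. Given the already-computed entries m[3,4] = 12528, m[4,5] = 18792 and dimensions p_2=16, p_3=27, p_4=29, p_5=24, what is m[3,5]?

m[3,5] = min over k∈[3,4] of m[3,k]+m[k+1,5]+p_{2}·p_k·p_{5}.
k=3: 0 + 18792 + 16·27·24 = 29160; k=4: 12528 + 0 + 16·29·24 = 23664.
Minimum: 23664 at k=4.

23664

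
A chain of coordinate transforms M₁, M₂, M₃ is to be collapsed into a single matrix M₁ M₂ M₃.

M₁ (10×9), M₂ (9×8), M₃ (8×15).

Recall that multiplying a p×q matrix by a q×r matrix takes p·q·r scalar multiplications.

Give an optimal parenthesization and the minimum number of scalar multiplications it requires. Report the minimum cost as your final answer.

(M₁ (M₂ M₃)): cost 2430.
((M₁ M₂) M₃): cost 1920.
Optimal: ((M₁ M₂) M₃) with cost 1920.

1920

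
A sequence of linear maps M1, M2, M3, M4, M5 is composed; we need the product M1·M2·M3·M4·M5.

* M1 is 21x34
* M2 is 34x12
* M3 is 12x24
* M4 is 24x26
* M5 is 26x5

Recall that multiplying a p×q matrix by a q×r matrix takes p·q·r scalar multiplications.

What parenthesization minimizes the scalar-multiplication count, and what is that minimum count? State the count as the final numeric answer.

10170

Adjacent pairs: M1M2 = 21·34·12 = 8568; M2M3 = 34·12·24 = 9792; M3M4 = 12·24·26 = 7488; M4M5 = 24·26·5 = 3120.
Length 3: M1..M3: k=1: 0+9792+21·34·24=26928; k=2: 8568+0+21·12·24=14616 → min 14616 | M2..M4: k=2: 0+7488+34·12·26=18096; k=3: 9792+0+34·24·26=31008 → min 18096 | M3..M5: k=3: 0+3120+12·24·5=4560; k=4: 7488+0+12·26·5=9048 → min 4560.
Length 4: M1..M4: k=1: 0+18096+21·34·26=36660; k=2: 8568+7488+21·12·26=22608; k=3: 14616+0+21·24·26=27720 → min 22608 | M2..M5: k=2: 0+4560+34·12·5=6600; k=3: 9792+3120+34·24·5=16992; k=4: 18096+0+34·26·5=22516 → min 6600.
Length 5: M1..M5: k=1: 0+6600+21·34·5=10170; k=2: 8568+4560+21·12·5=14388; k=3: 14616+3120+21·24·5=20256; k=4: 22608+0+21·26·5=25338 → min 10170.
Optimal parenthesization: (M1·(M2·(M3·(M4·M5)))) with cost 10170.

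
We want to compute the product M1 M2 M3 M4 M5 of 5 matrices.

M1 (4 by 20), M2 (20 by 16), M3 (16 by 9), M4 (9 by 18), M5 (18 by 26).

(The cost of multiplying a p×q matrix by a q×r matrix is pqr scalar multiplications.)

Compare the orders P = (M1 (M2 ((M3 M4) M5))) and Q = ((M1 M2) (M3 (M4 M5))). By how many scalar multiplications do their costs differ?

Order P = (M1 (M2 ((M3 M4) M5))): (M3 M4): 16×9 by 9×18 → 16×18, cost 16·9·18 = 2592; ((M3 M4) M5): 16×18 by 18×26 → 16×26, cost 16·18·26 = 7488; cumulative 10080; (M2 ((M3 M4) M5)): 20×16 by 16×26 → 20×26, cost 20·16·26 = 8320; cumulative 18400; (M1 (M2 ((M3 M4) M5))): 4×20 by 20×26 → 4×26, cost 4·20·26 = 2080; cumulative 20480. Total 20480.
Order Q = ((M1 M2) (M3 (M4 M5))): (M1 M2): 4×20 by 20×16 → 4×16, cost 4·20·16 = 1280; (M4 M5): 9×18 by 18×26 → 9×26, cost 9·18·26 = 4212; (M3 (M4 M5)): 16×9 by 9×26 → 16×26, cost 16·9·26 = 3744; cumulative 7956; ((M1 M2) (M3 (M4 M5))): 4×16 by 16×26 → 4×26, cost 4·16·26 = 1664; cumulative 10900. Total 10900.
Difference: |20480 − 10900| = 9580.

9580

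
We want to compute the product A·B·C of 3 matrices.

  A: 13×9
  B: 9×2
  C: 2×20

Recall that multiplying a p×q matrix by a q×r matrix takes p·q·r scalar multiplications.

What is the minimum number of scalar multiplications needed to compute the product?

754

Order (A·(B·C)): (B·C): 9×2 by 2×20 → 9×20, cost 9·2·20 = 360; (A·(B·C)): 13×9 by 9×20 → 13×20, cost 13·9·20 = 2340; cumulative 2700. Total 2700.
Order ((A·B)·C): (A·B): 13×9 by 9×2 → 13×2, cost 13·9·2 = 234; ((A·B)·C): 13×2 by 2×20 → 13×20, cost 13·2·20 = 520; cumulative 754. Total 754.
Minimum: 754.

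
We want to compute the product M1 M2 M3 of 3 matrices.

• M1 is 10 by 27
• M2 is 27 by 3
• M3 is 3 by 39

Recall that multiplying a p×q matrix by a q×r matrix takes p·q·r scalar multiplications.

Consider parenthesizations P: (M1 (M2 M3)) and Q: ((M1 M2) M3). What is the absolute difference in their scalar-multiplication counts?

11709

Order P = (M1 (M2 M3)): (M2 M3): 27×3 by 3×39 → 27×39, cost 27·3·39 = 3159; (M1 (M2 M3)): 10×27 by 27×39 → 10×39, cost 10·27·39 = 10530; cumulative 13689. Total 13689.
Order Q = ((M1 M2) M3): (M1 M2): 10×27 by 27×3 → 10×3, cost 10·27·3 = 810; ((M1 M2) M3): 10×3 by 3×39 → 10×39, cost 10·3·39 = 1170; cumulative 1980. Total 1980.
Difference: |13689 − 1980| = 11709.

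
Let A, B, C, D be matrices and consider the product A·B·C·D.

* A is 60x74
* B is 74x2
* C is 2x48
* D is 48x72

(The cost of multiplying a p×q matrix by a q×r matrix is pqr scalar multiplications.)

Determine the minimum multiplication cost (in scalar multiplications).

24432

Adjacent pairs: AB = 60·74·2 = 8880; BC = 74·2·48 = 7104; CD = 2·48·72 = 6912.
Length 3: A..C: k=1: 0+7104+60·74·48=220224; k=2: 8880+0+60·2·48=14640 → min 14640 | B..D: k=2: 0+6912+74·2·72=17568; k=3: 7104+0+74·48·72=262848 → min 17568.
Length 4: A..D: k=1: 0+17568+60·74·72=337248; k=2: 8880+6912+60·2·72=24432; k=3: 14640+0+60·48·72=222000 → min 24432.
Optimal order: ((A·B)·(C·D)) with cost 24432.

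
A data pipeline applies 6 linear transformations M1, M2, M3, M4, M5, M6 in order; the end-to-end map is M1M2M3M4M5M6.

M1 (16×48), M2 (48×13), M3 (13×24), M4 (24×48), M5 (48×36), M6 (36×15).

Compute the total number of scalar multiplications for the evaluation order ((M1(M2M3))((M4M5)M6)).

(M2M3): 48×13 by 13×24 → 48×24, cost 48·13·24 = 14976
(M1(M2M3)): 16×48 by 48×24 → 16×24, cost 16·48·24 = 18432; cumulative 33408
(M4M5): 24×48 by 48×36 → 24×36, cost 24·48·36 = 41472
((M4M5)M6): 24×36 by 36×15 → 24×15, cost 24·36·15 = 12960; cumulative 54432
((M1(M2M3))((M4M5)M6)): 16×24 by 24×15 → 16×15, cost 16·24·15 = 5760; cumulative 93600
Total: 93600 scalar multiplications.

93600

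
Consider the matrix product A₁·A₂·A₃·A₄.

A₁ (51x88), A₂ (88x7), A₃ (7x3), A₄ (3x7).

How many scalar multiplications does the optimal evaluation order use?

Adjacent pairs: A₁A₂ = 51·88·7 = 31416; A₂A₃ = 88·7·3 = 1848; A₃A₄ = 7·3·7 = 147.
Length 3: A₁..A₃: k=1: 0+1848+51·88·3=15312; k=2: 31416+0+51·7·3=32487 → min 15312 | A₂..A₄: k=2: 0+147+88·7·7=4459; k=3: 1848+0+88·3·7=3696 → min 3696.
Length 4: A₁..A₄: k=1: 0+3696+51·88·7=35112; k=2: 31416+147+51·7·7=34062; k=3: 15312+0+51·3·7=16383 → min 16383.
Optimal order: ((A₁·(A₂·A₃))·A₄) with cost 16383.

16383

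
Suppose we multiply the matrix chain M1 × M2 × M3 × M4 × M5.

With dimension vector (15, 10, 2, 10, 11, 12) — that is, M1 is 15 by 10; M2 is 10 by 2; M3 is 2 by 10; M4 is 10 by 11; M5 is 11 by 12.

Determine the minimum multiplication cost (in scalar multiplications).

Adjacent pairs: M1M2 = 15·10·2 = 300; M2M3 = 10·2·10 = 200; M3M4 = 2·10·11 = 220; M4M5 = 10·11·12 = 1320.
Length 3: M1..M3: k=1: 0+200+15·10·10=1700; k=2: 300+0+15·2·10=600 → min 600 | M2..M4: k=2: 0+220+10·2·11=440; k=3: 200+0+10·10·11=1300 → min 440 | M3..M5: k=3: 0+1320+2·10·12=1560; k=4: 220+0+2·11·12=484 → min 484.
Length 4: M1..M4: k=1: 0+440+15·10·11=2090; k=2: 300+220+15·2·11=850; k=3: 600+0+15·10·11=2250 → min 850 | M2..M5: k=2: 0+484+10·2·12=724; k=3: 200+1320+10·10·12=2720; k=4: 440+0+10·11·12=1760 → min 724.
Length 5: M1..M5: k=1: 0+724+15·10·12=2524; k=2: 300+484+15·2·12=1144; k=3: 600+1320+15·10·12=3720; k=4: 850+0+15·11·12=2830 → min 1144.
Optimal order: ((M1 × M2) × ((M3 × M4) × M5)) with cost 1144.

1144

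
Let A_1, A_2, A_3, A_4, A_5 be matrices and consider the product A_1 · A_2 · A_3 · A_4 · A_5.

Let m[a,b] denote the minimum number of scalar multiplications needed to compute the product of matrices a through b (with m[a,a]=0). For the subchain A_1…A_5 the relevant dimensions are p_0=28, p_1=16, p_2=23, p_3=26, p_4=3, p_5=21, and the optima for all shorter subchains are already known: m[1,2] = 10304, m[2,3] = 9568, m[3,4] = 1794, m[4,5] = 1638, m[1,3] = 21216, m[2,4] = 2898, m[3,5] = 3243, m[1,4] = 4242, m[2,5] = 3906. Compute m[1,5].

m[1,5] = min over k∈[1,4] of m[1,k]+m[k+1,5]+p_{0}·p_k·p_{5}.
k=1: 0 + 3906 + 28·16·21 = 13314; k=2: 10304 + 3243 + 28·23·21 = 27071; k=3: 21216 + 1638 + 28·26·21 = 38142; k=4: 4242 + 0 + 28·3·21 = 6006.
Minimum: 6006 at k=4.

6006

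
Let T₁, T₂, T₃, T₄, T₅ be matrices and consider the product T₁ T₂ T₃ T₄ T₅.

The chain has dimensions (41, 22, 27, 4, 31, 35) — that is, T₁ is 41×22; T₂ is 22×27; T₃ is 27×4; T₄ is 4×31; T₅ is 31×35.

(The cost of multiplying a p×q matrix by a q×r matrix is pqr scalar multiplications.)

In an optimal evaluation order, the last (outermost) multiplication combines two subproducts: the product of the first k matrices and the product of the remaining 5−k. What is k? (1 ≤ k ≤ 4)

3

Adjacent pairs: T₁T₂ = 41·22·27 = 24354; T₂T₃ = 22·27·4 = 2376; T₃T₄ = 27·4·31 = 3348; T₄T₅ = 4·31·35 = 4340.
Length 3: T₁..T₃: k=1: 0+2376+41·22·4=5984; k=2: 24354+0+41·27·4=28782 → min 5984 | T₂..T₄: k=2: 0+3348+22·27·31=21762; k=3: 2376+0+22·4·31=5104 → min 5104 | T₃..T₅: k=3: 0+4340+27·4·35=8120; k=4: 3348+0+27·31·35=32643 → min 8120.
Length 4: T₁..T₄: k=1: 0+5104+41·22·31=33066; k=2: 24354+3348+41·27·31=62019; k=3: 5984+0+41·4·31=11068 → min 11068 | T₂..T₅: k=2: 0+8120+22·27·35=28910; k=3: 2376+4340+22·4·35=9796; k=4: 5104+0+22·31·35=28974 → min 9796.
Top-level splits: k=1: (T₁..T₁)·(T₂..T₅) → 0+9796+41·22·35 = 41366; k=2: (T₁..T₂)·(T₃..T₅) → 24354+8120+41·27·35 = 71219; k=3: (T₁..T₃)·(T₄..T₅) → 5984+4340+41·4·35 = 16064; k=4: (T₁..T₄)·(T₅..T₅) → 11068+0+41·31·35 = 55553.
Best split is after T₃, i.e. k = 3.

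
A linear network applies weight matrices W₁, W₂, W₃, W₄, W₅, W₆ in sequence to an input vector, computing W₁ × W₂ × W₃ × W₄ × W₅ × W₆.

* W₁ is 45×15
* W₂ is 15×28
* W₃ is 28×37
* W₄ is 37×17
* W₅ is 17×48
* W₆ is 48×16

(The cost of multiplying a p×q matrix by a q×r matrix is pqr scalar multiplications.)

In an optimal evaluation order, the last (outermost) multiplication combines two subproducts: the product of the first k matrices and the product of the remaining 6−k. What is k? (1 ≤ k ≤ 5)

1

Adjacent pairs: W₁W₂ = 45·15·28 = 18900; W₂W₃ = 15·28·37 = 15540; W₃W₄ = 28·37·17 = 17612; W₄W₅ = 37·17·48 = 30192; W₅W₆ = 17·48·16 = 13056.
Length 3: W₁..W₃: k=1: 0+15540+45·15·37=40515; k=2: 18900+0+45·28·37=65520 → min 40515 | W₂..W₄: k=2: 0+17612+15·28·17=24752; k=3: 15540+0+15·37·17=24975 → min 24752 | W₃..W₅: k=3: 0+30192+28·37·48=79920; k=4: 17612+0+28·17·48=40460 → min 40460 | W₄..W₆: k=4: 0+13056+37·17·16=23120; k=5: 30192+0+37·48·16=58608 → min 23120.
Length 4: W₁..W₄: k=1: 0+24752+45·15·17=36227; k=2: 18900+17612+45·28·17=57932; k=3: 40515+0+45·37·17=68820 → min 36227 | W₂..W₅: k=2: 0+40460+15·28·48=60620; k=3: 15540+30192+15·37·48=72372; k=4: 24752+0+15·17·48=36992 → min 36992 | W₃..W₆: k=3: 0+23120+28·37·16=39696; k=4: 17612+13056+28·17·16=38284; k=5: 40460+0+28·48·16=61964 → min 38284.
Length 5: W₁..W₅: k=1: 0+36992+45·15·48=69392; k=2: 18900+40460+45·28·48=119840; k=3: 40515+30192+45·37·48=150627; k=4: 36227+0+45·17·48=72947 → min 69392 | W₂..W₆: k=2: 0+38284+15·28·16=45004; k=3: 15540+23120+15·37·16=47540; k=4: 24752+13056+15·17·16=41888; k=5: 36992+0+15·48·16=48512 → min 41888.
Top-level splits: k=1: (W₁..W₁)·(W₂..W₆) → 0+41888+45·15·16 = 52688; k=2: (W₁..W₂)·(W₃..W₆) → 18900+38284+45·28·16 = 77344; k=3: (W₁..W₃)·(W₄..W₆) → 40515+23120+45·37·16 = 90275; k=4: (W₁..W₄)·(W₅..W₆) → 36227+13056+45·17·16 = 61523; k=5: (W₁..W₅)·(W₆..W₆) → 69392+0+45·48·16 = 103952.
Best split is after W₁, i.e. k = 1.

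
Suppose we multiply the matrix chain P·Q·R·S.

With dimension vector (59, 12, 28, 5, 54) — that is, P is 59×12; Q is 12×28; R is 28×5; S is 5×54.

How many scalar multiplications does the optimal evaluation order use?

21150

Adjacent pairs: PQ = 59·12·28 = 19824; QR = 12·28·5 = 1680; RS = 28·5·54 = 7560.
Length 3: P..R: k=1: 0+1680+59·12·5=5220; k=2: 19824+0+59·28·5=28084 → min 5220 | Q..S: k=2: 0+7560+12·28·54=25704; k=3: 1680+0+12·5·54=4920 → min 4920.
Length 4: P..S: k=1: 0+4920+59·12·54=43152; k=2: 19824+7560+59·28·54=116592; k=3: 5220+0+59·5·54=21150 → min 21150.
Optimal order: ((P·(Q·R))·S) with cost 21150.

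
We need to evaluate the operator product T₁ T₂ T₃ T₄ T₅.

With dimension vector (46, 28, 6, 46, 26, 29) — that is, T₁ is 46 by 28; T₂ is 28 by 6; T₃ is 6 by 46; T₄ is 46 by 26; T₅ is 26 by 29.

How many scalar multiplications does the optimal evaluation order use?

27432

Adjacent pairs: T₁T₂ = 46·28·6 = 7728; T₂T₃ = 28·6·46 = 7728; T₃T₄ = 6·46·26 = 7176; T₄T₅ = 46·26·29 = 34684.
Length 3: T₁..T₃: k=1: 0+7728+46·28·46=66976; k=2: 7728+0+46·6·46=20424 → min 20424 | T₂..T₄: k=2: 0+7176+28·6·26=11544; k=3: 7728+0+28·46·26=41216 → min 11544 | T₃..T₅: k=3: 0+34684+6·46·29=42688; k=4: 7176+0+6·26·29=11700 → min 11700.
Length 4: T₁..T₄: k=1: 0+11544+46·28·26=45032; k=2: 7728+7176+46·6·26=22080; k=3: 20424+0+46·46·26=75440 → min 22080 | T₂..T₅: k=2: 0+11700+28·6·29=16572; k=3: 7728+34684+28·46·29=79764; k=4: 11544+0+28·26·29=32656 → min 16572.
Length 5: T₁..T₅: k=1: 0+16572+46·28·29=53924; k=2: 7728+11700+46·6·29=27432; k=3: 20424+34684+46·46·29=116472; k=4: 22080+0+46·26·29=56764 → min 27432.
Optimal order: ((T₁ T₂) ((T₃ T₄) T₅)) with cost 27432.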